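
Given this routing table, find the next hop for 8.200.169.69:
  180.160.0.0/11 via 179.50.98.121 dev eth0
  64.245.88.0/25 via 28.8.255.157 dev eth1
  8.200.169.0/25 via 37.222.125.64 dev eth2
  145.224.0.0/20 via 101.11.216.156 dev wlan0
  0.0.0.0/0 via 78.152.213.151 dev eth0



Longest prefix match for 8.200.169.69:
  /11 180.160.0.0: no
  /25 64.245.88.0: no
  /25 8.200.169.0: MATCH
  /20 145.224.0.0: no
  /0 0.0.0.0: MATCH
Selected: next-hop 37.222.125.64 via eth2 (matched /25)


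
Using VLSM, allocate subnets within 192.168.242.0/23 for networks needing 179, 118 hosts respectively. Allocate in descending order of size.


179 hosts -> /24 (254 usable): 192.168.242.0/24
118 hosts -> /25 (126 usable): 192.168.243.0/25
Allocation: 192.168.242.0/24 (179 hosts, 254 usable); 192.168.243.0/25 (118 hosts, 126 usable)


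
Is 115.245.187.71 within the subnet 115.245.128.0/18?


Subnet network: 115.245.128.0
Test IP AND mask: 115.245.128.0
Yes, 115.245.187.71 is in 115.245.128.0/18


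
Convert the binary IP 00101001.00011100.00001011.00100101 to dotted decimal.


00101001 = 41
00011100 = 28
00001011 = 11
00100101 = 37
IP: 41.28.11.37


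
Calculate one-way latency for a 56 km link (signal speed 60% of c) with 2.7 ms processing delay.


Speed = 0.6 * 3e5 km/s = 180000 km/s
Propagation delay = 56 / 180000 = 0.0003 s = 0.3111 ms
Processing delay = 2.7 ms
Total one-way latency = 3.0111 ms


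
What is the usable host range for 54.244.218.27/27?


Network: 54.244.218.0
Broadcast: 54.244.218.31
First usable = network + 1
Last usable = broadcast - 1
Range: 54.244.218.1 to 54.244.218.30


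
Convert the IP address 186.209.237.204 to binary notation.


186 = 10111010
209 = 11010001
237 = 11101101
204 = 11001100
Binary: 10111010.11010001.11101101.11001100


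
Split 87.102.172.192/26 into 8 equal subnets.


New prefix = 26 + 3 = 29
Each subnet has 8 addresses
  87.102.172.192/29
  87.102.172.200/29
  87.102.172.208/29
  87.102.172.216/29
  87.102.172.224/29
  87.102.172.232/29
  87.102.172.240/29
  87.102.172.248/29
Subnets: 87.102.172.192/29, 87.102.172.200/29, 87.102.172.208/29, 87.102.172.216/29, 87.102.172.224/29, 87.102.172.232/29, 87.102.172.240/29, 87.102.172.248/29


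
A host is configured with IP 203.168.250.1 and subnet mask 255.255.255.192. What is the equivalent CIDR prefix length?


Binary: 11111111.11111111.11111111.11000000
Count leading 1s
Prefix: /26


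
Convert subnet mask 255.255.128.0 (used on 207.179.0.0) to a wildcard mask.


Subnet mask: 255.255.128.0
Wildcard = 255.255.255.255 - subnet mask
255 - 255 = 0
255 - 255 = 0
255 - 128 = 127
255 - 0 = 255
Wildcard: 0.0.127.255


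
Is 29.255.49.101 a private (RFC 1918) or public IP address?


RFC 1918 private ranges:
  10.0.0.0/8 (10.0.0.0 - 10.255.255.255)
  172.16.0.0/12 (172.16.0.0 - 172.31.255.255)
  192.168.0.0/16 (192.168.0.0 - 192.168.255.255)
Public (not in any RFC 1918 range)


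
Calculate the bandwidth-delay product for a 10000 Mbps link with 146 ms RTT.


BDP = bandwidth * RTT
= 10000 Mbps * 146 ms
= 10000 * 1e6 * 146 / 1000 bits
= 1460000000 bits
= 182500000 bytes
= 178222.6562 KB
BDP = 1460000000 bits (182500000 bytes)


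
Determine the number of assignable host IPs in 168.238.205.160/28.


Host bits = 32 - 28 = 4
Total addresses = 2^4 = 16
Usable = total - 2 (network and broadcast)
Usable hosts: 14


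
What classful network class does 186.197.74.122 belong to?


First octet: 186
Binary: 10111010
10xxxxxx -> Class B (128-191)
Class B, default mask 255.255.0.0 (/16)


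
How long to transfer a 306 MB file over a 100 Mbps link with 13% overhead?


Effective throughput = 100 * (1 - 13/100) = 87 Mbps
File size in Mb = 306 * 8 = 2448 Mb
Time = 2448 / 87
Time = 28.1379 seconds


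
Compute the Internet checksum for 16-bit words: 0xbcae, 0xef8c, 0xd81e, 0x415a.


Sum all words (with carry folding):
+ 0xbcae = 0xbcae
+ 0xef8c = 0xac3b
+ 0xd81e = 0x845a
+ 0x415a = 0xc5b4
One's complement: ~0xc5b4
Checksum = 0x3a4b


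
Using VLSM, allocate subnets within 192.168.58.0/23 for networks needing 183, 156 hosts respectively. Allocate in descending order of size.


183 hosts -> /24 (254 usable): 192.168.58.0/24
156 hosts -> /24 (254 usable): 192.168.59.0/24
Allocation: 192.168.58.0/24 (183 hosts, 254 usable); 192.168.59.0/24 (156 hosts, 254 usable)


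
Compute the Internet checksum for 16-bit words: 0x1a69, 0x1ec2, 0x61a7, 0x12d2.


Sum all words (with carry folding):
+ 0x1a69 = 0x1a69
+ 0x1ec2 = 0x392b
+ 0x61a7 = 0x9ad2
+ 0x12d2 = 0xada4
One's complement: ~0xada4
Checksum = 0x525b


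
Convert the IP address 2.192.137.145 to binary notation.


2 = 00000010
192 = 11000000
137 = 10001001
145 = 10010001
Binary: 00000010.11000000.10001001.10010001


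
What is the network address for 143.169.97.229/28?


IP:   10001111.10101001.01100001.11100101
Mask: 11111111.11111111.11111111.11110000
AND operation:
Net:  10001111.10101001.01100001.11100000
Network: 143.169.97.224/28


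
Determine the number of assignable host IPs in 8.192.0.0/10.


Host bits = 32 - 10 = 22
Total addresses = 2^22 = 4194304
Usable = total - 2 (network and broadcast)
Usable hosts: 4194302


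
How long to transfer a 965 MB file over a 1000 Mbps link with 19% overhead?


Effective throughput = 1000 * (1 - 19/100) = 810 Mbps
File size in Mb = 965 * 8 = 7720 Mb
Time = 7720 / 810
Time = 9.5309 seconds


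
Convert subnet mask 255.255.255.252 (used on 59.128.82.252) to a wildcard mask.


Subnet mask: 255.255.255.252
Wildcard = 255.255.255.255 - subnet mask
255 - 255 = 0
255 - 255 = 0
255 - 255 = 0
255 - 252 = 3
Wildcard: 0.0.0.3


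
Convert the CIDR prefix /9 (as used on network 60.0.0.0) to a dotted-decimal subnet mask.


/9 means 9 network bits, 23 host bits
Binary: 11111111100000000000000000000000
Mask: 255.128.0.0


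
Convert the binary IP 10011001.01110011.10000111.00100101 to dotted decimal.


10011001 = 153
01110011 = 115
10000111 = 135
00100101 = 37
IP: 153.115.135.37


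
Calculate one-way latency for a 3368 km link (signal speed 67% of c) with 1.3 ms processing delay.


Speed = 0.67 * 3e5 km/s = 201000 km/s
Propagation delay = 3368 / 201000 = 0.0168 s = 16.7562 ms
Processing delay = 1.3 ms
Total one-way latency = 18.0562 ms


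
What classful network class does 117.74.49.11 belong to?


First octet: 117
Binary: 01110101
0xxxxxxx -> Class A (1-126)
Class A, default mask 255.0.0.0 (/8)


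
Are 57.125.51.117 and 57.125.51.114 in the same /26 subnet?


Mask: 255.255.255.192
57.125.51.117 AND mask = 57.125.51.64
57.125.51.114 AND mask = 57.125.51.64
Yes, same subnet (57.125.51.64)


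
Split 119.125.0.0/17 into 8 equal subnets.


New prefix = 17 + 3 = 20
Each subnet has 4096 addresses
  119.125.0.0/20
  119.125.16.0/20
  119.125.32.0/20
  119.125.48.0/20
  119.125.64.0/20
  119.125.80.0/20
  119.125.96.0/20
  119.125.112.0/20
Subnets: 119.125.0.0/20, 119.125.16.0/20, 119.125.32.0/20, 119.125.48.0/20, 119.125.64.0/20, 119.125.80.0/20, 119.125.96.0/20, 119.125.112.0/20


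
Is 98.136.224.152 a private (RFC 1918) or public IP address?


RFC 1918 private ranges:
  10.0.0.0/8 (10.0.0.0 - 10.255.255.255)
  172.16.0.0/12 (172.16.0.0 - 172.31.255.255)
  192.168.0.0/16 (192.168.0.0 - 192.168.255.255)
Public (not in any RFC 1918 range)


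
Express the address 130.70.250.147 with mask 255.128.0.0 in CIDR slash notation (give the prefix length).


Binary: 11111111.10000000.00000000.00000000
Count leading 1s
Prefix: /9


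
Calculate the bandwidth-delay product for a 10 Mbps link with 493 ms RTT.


BDP = bandwidth * RTT
= 10 Mbps * 493 ms
= 10 * 1e6 * 493 / 1000 bits
= 4930000 bits
= 616250 bytes
= 601.8066 KB
BDP = 4930000 bits (616250 bytes)


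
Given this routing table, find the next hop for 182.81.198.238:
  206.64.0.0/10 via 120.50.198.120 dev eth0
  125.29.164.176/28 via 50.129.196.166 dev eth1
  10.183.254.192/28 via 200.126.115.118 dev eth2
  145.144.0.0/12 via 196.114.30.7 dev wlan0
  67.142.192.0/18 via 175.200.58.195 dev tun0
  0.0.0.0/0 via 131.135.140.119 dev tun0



Longest prefix match for 182.81.198.238:
  /10 206.64.0.0: no
  /28 125.29.164.176: no
  /28 10.183.254.192: no
  /12 145.144.0.0: no
  /18 67.142.192.0: no
  /0 0.0.0.0: MATCH
Selected: next-hop 131.135.140.119 via tun0 (matched /0)


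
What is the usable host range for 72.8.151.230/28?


Network: 72.8.151.224
Broadcast: 72.8.151.239
First usable = network + 1
Last usable = broadcast - 1
Range: 72.8.151.225 to 72.8.151.238


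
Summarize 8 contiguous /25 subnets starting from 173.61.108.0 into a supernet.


Original prefix: /25
Number of subnets: 8 = 2^3
New prefix = 25 - 3 = 22
Supernet: 173.61.108.0/22


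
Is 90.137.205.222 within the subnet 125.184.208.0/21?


Subnet network: 125.184.208.0
Test IP AND mask: 90.137.200.0
No, 90.137.205.222 is not in 125.184.208.0/21


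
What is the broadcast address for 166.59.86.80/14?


Network: 166.56.0.0/14
Host bits = 18
Set all host bits to 1:
Broadcast: 166.59.255.255


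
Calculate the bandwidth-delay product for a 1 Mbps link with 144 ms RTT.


BDP = bandwidth * RTT
= 1 Mbps * 144 ms
= 1 * 1e6 * 144 / 1000 bits
= 144000 bits
= 18000 bytes
= 17.5781 KB
BDP = 144000 bits (18000 bytes)


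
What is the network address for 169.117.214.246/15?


IP:   10101001.01110101.11010110.11110110
Mask: 11111111.11111110.00000000.00000000
AND operation:
Net:  10101001.01110100.00000000.00000000
Network: 169.116.0.0/15


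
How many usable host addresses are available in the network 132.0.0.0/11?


Host bits = 32 - 11 = 21
Total addresses = 2^21 = 2097152
Usable = total - 2 (network and broadcast)
Usable hosts: 2097150


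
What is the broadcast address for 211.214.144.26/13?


Network: 211.208.0.0/13
Host bits = 19
Set all host bits to 1:
Broadcast: 211.215.255.255


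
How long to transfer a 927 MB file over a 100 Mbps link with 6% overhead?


Effective throughput = 100 * (1 - 6/100) = 94 Mbps
File size in Mb = 927 * 8 = 7416 Mb
Time = 7416 / 94
Time = 78.8936 seconds


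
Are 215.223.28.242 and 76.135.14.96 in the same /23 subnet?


Mask: 255.255.254.0
215.223.28.242 AND mask = 215.223.28.0
76.135.14.96 AND mask = 76.135.14.0
No, different subnets (215.223.28.0 vs 76.135.14.0)


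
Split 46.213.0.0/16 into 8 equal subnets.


New prefix = 16 + 3 = 19
Each subnet has 8192 addresses
  46.213.0.0/19
  46.213.32.0/19
  46.213.64.0/19
  46.213.96.0/19
  46.213.128.0/19
  46.213.160.0/19
  46.213.192.0/19
  46.213.224.0/19
Subnets: 46.213.0.0/19, 46.213.32.0/19, 46.213.64.0/19, 46.213.96.0/19, 46.213.128.0/19, 46.213.160.0/19, 46.213.192.0/19, 46.213.224.0/19


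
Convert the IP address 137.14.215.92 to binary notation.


137 = 10001001
14 = 00001110
215 = 11010111
92 = 01011100
Binary: 10001001.00001110.11010111.01011100


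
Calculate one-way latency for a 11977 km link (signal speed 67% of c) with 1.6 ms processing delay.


Speed = 0.67 * 3e5 km/s = 201000 km/s
Propagation delay = 11977 / 201000 = 0.0596 s = 59.5871 ms
Processing delay = 1.6 ms
Total one-way latency = 61.1871 ms


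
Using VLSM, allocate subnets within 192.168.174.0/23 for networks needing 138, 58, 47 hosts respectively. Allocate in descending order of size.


138 hosts -> /24 (254 usable): 192.168.174.0/24
58 hosts -> /26 (62 usable): 192.168.175.0/26
47 hosts -> /26 (62 usable): 192.168.175.64/26
Allocation: 192.168.174.0/24 (138 hosts, 254 usable); 192.168.175.0/26 (58 hosts, 62 usable); 192.168.175.64/26 (47 hosts, 62 usable)


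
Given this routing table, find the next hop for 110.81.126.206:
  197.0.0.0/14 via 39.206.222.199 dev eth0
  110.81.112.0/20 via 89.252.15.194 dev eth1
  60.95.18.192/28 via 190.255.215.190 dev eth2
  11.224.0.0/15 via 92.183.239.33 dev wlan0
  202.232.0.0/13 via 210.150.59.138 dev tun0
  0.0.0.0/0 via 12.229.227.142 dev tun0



Longest prefix match for 110.81.126.206:
  /14 197.0.0.0: no
  /20 110.81.112.0: MATCH
  /28 60.95.18.192: no
  /15 11.224.0.0: no
  /13 202.232.0.0: no
  /0 0.0.0.0: MATCH
Selected: next-hop 89.252.15.194 via eth1 (matched /20)


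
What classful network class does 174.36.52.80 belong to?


First octet: 174
Binary: 10101110
10xxxxxx -> Class B (128-191)
Class B, default mask 255.255.0.0 (/16)


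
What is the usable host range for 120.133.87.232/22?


Network: 120.133.84.0
Broadcast: 120.133.87.255
First usable = network + 1
Last usable = broadcast - 1
Range: 120.133.84.1 to 120.133.87.254


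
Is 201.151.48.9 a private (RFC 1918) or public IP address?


RFC 1918 private ranges:
  10.0.0.0/8 (10.0.0.0 - 10.255.255.255)
  172.16.0.0/12 (172.16.0.0 - 172.31.255.255)
  192.168.0.0/16 (192.168.0.0 - 192.168.255.255)
Public (not in any RFC 1918 range)


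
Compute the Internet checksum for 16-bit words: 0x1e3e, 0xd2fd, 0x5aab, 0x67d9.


Sum all words (with carry folding):
+ 0x1e3e = 0x1e3e
+ 0xd2fd = 0xf13b
+ 0x5aab = 0x4be7
+ 0x67d9 = 0xb3c0
One's complement: ~0xb3c0
Checksum = 0x4c3f


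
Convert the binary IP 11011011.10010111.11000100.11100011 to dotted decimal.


11011011 = 219
10010111 = 151
11000100 = 196
11100011 = 227
IP: 219.151.196.227


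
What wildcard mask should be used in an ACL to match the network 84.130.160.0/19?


Subnet mask: 255.255.224.0
Wildcard = 255.255.255.255 - subnet mask
255 - 255 = 0
255 - 255 = 0
255 - 224 = 31
255 - 0 = 255
Wildcard: 0.0.31.255


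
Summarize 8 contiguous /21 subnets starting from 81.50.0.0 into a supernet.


Original prefix: /21
Number of subnets: 8 = 2^3
New prefix = 21 - 3 = 18
Supernet: 81.50.0.0/18


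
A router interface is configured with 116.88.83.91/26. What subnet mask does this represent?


/26 means 26 network bits, 6 host bits
Binary: 11111111111111111111111111000000
Mask: 255.255.255.192


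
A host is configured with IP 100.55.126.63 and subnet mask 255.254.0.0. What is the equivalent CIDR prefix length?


Binary: 11111111.11111110.00000000.00000000
Count leading 1s
Prefix: /15


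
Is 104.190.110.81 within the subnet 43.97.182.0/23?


Subnet network: 43.97.182.0
Test IP AND mask: 104.190.110.0
No, 104.190.110.81 is not in 43.97.182.0/23


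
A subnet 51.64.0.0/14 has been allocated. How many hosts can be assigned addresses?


Host bits = 32 - 14 = 18
Total addresses = 2^18 = 262144
Usable = total - 2 (network and broadcast)
Usable hosts: 262142


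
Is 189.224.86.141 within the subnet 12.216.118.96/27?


Subnet network: 12.216.118.96
Test IP AND mask: 189.224.86.128
No, 189.224.86.141 is not in 12.216.118.96/27


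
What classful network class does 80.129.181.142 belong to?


First octet: 80
Binary: 01010000
0xxxxxxx -> Class A (1-126)
Class A, default mask 255.0.0.0 (/8)


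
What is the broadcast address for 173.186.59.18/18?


Network: 173.186.0.0/18
Host bits = 14
Set all host bits to 1:
Broadcast: 173.186.63.255


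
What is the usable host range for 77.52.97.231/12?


Network: 77.48.0.0
Broadcast: 77.63.255.255
First usable = network + 1
Last usable = broadcast - 1
Range: 77.48.0.1 to 77.63.255.254


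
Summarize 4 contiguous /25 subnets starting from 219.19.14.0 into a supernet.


Original prefix: /25
Number of subnets: 4 = 2^2
New prefix = 25 - 2 = 23
Supernet: 219.19.14.0/23


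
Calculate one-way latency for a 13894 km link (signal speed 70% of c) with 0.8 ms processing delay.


Speed = 0.7 * 3e5 km/s = 210000 km/s
Propagation delay = 13894 / 210000 = 0.0662 s = 66.1619 ms
Processing delay = 0.8 ms
Total one-way latency = 66.9619 ms


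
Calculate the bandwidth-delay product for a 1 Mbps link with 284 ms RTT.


BDP = bandwidth * RTT
= 1 Mbps * 284 ms
= 1 * 1e6 * 284 / 1000 bits
= 284000 bits
= 35500 bytes
= 34.668 KB
BDP = 284000 bits (35500 bytes)


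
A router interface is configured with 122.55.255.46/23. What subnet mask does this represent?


/23 means 23 network bits, 9 host bits
Binary: 11111111111111111111111000000000
Mask: 255.255.254.0


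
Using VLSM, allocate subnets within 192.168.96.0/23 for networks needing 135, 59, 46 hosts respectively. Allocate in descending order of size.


135 hosts -> /24 (254 usable): 192.168.96.0/24
59 hosts -> /26 (62 usable): 192.168.97.0/26
46 hosts -> /26 (62 usable): 192.168.97.64/26
Allocation: 192.168.96.0/24 (135 hosts, 254 usable); 192.168.97.0/26 (59 hosts, 62 usable); 192.168.97.64/26 (46 hosts, 62 usable)


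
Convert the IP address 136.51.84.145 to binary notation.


136 = 10001000
51 = 00110011
84 = 01010100
145 = 10010001
Binary: 10001000.00110011.01010100.10010001


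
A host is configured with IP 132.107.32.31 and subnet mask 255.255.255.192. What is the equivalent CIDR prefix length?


Binary: 11111111.11111111.11111111.11000000
Count leading 1s
Prefix: /26


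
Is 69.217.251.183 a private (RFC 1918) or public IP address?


RFC 1918 private ranges:
  10.0.0.0/8 (10.0.0.0 - 10.255.255.255)
  172.16.0.0/12 (172.16.0.0 - 172.31.255.255)
  192.168.0.0/16 (192.168.0.0 - 192.168.255.255)
Public (not in any RFC 1918 range)


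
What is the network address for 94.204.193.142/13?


IP:   01011110.11001100.11000001.10001110
Mask: 11111111.11111000.00000000.00000000
AND operation:
Net:  01011110.11001000.00000000.00000000
Network: 94.200.0.0/13


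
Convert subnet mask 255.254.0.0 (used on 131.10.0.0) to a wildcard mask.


Subnet mask: 255.254.0.0
Wildcard = 255.255.255.255 - subnet mask
255 - 255 = 0
255 - 254 = 1
255 - 0 = 255
255 - 0 = 255
Wildcard: 0.1.255.255


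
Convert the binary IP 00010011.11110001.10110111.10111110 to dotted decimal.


00010011 = 19
11110001 = 241
10110111 = 183
10111110 = 190
IP: 19.241.183.190


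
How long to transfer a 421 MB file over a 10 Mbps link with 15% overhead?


Effective throughput = 10 * (1 - 15/100) = 8.5 Mbps
File size in Mb = 421 * 8 = 3368 Mb
Time = 3368 / 8.5
Time = 396.2353 seconds


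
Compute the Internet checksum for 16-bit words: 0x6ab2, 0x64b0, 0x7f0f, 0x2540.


Sum all words (with carry folding):
+ 0x6ab2 = 0x6ab2
+ 0x64b0 = 0xcf62
+ 0x7f0f = 0x4e72
+ 0x2540 = 0x73b2
One's complement: ~0x73b2
Checksum = 0x8c4d


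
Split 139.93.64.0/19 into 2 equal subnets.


New prefix = 19 + 1 = 20
Each subnet has 4096 addresses
  139.93.64.0/20
  139.93.80.0/20
Subnets: 139.93.64.0/20, 139.93.80.0/20


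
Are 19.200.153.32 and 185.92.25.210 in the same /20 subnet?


Mask: 255.255.240.0
19.200.153.32 AND mask = 19.200.144.0
185.92.25.210 AND mask = 185.92.16.0
No, different subnets (19.200.144.0 vs 185.92.16.0)


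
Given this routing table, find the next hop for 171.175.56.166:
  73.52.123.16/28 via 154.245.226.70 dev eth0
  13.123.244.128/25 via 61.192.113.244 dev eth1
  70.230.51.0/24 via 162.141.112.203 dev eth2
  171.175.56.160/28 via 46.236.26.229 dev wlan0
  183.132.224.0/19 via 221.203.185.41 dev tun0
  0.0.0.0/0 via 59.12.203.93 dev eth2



Longest prefix match for 171.175.56.166:
  /28 73.52.123.16: no
  /25 13.123.244.128: no
  /24 70.230.51.0: no
  /28 171.175.56.160: MATCH
  /19 183.132.224.0: no
  /0 0.0.0.0: MATCH
Selected: next-hop 46.236.26.229 via wlan0 (matched /28)


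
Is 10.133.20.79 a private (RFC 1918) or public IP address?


RFC 1918 private ranges:
  10.0.0.0/8 (10.0.0.0 - 10.255.255.255)
  172.16.0.0/12 (172.16.0.0 - 172.31.255.255)
  192.168.0.0/16 (192.168.0.0 - 192.168.255.255)
Private (in 10.0.0.0/8)


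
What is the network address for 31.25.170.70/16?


IP:   00011111.00011001.10101010.01000110
Mask: 11111111.11111111.00000000.00000000
AND operation:
Net:  00011111.00011001.00000000.00000000
Network: 31.25.0.0/16


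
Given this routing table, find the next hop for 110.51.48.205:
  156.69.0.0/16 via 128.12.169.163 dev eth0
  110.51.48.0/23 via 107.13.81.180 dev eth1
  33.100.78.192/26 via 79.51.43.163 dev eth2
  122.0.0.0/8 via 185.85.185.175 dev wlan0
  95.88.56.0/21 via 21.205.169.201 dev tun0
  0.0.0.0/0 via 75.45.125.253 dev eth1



Longest prefix match for 110.51.48.205:
  /16 156.69.0.0: no
  /23 110.51.48.0: MATCH
  /26 33.100.78.192: no
  /8 122.0.0.0: no
  /21 95.88.56.0: no
  /0 0.0.0.0: MATCH
Selected: next-hop 107.13.81.180 via eth1 (matched /23)


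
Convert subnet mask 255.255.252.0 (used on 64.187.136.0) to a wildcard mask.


Subnet mask: 255.255.252.0
Wildcard = 255.255.255.255 - subnet mask
255 - 255 = 0
255 - 255 = 0
255 - 252 = 3
255 - 0 = 255
Wildcard: 0.0.3.255


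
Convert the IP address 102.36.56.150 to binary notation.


102 = 01100110
36 = 00100100
56 = 00111000
150 = 10010110
Binary: 01100110.00100100.00111000.10010110


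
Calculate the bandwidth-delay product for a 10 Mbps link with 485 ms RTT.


BDP = bandwidth * RTT
= 10 Mbps * 485 ms
= 10 * 1e6 * 485 / 1000 bits
= 4850000 bits
= 606250 bytes
= 592.041 KB
BDP = 4850000 bits (606250 bytes)


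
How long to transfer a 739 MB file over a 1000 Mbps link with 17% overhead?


Effective throughput = 1000 * (1 - 17/100) = 830 Mbps
File size in Mb = 739 * 8 = 5912 Mb
Time = 5912 / 830
Time = 7.1229 seconds


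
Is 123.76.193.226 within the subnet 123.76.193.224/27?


Subnet network: 123.76.193.224
Test IP AND mask: 123.76.193.224
Yes, 123.76.193.226 is in 123.76.193.224/27


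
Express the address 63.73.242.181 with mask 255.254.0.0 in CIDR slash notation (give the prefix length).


Binary: 11111111.11111110.00000000.00000000
Count leading 1s
Prefix: /15


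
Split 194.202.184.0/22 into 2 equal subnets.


New prefix = 22 + 1 = 23
Each subnet has 512 addresses
  194.202.184.0/23
  194.202.186.0/23
Subnets: 194.202.184.0/23, 194.202.186.0/23


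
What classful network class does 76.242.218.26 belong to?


First octet: 76
Binary: 01001100
0xxxxxxx -> Class A (1-126)
Class A, default mask 255.0.0.0 (/8)


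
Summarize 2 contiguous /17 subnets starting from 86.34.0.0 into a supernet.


Original prefix: /17
Number of subnets: 2 = 2^1
New prefix = 17 - 1 = 16
Supernet: 86.34.0.0/16


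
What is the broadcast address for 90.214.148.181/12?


Network: 90.208.0.0/12
Host bits = 20
Set all host bits to 1:
Broadcast: 90.223.255.255


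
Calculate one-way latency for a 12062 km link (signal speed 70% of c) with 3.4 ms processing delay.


Speed = 0.7 * 3e5 km/s = 210000 km/s
Propagation delay = 12062 / 210000 = 0.0574 s = 57.4381 ms
Processing delay = 3.4 ms
Total one-way latency = 60.8381 ms


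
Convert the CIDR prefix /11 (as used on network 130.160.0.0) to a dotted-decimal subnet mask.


/11 means 11 network bits, 21 host bits
Binary: 11111111111000000000000000000000
Mask: 255.224.0.0


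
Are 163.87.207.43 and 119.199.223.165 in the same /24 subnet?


Mask: 255.255.255.0
163.87.207.43 AND mask = 163.87.207.0
119.199.223.165 AND mask = 119.199.223.0
No, different subnets (163.87.207.0 vs 119.199.223.0)


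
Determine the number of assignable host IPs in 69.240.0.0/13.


Host bits = 32 - 13 = 19
Total addresses = 2^19 = 524288
Usable = total - 2 (network and broadcast)
Usable hosts: 524286


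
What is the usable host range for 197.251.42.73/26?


Network: 197.251.42.64
Broadcast: 197.251.42.127
First usable = network + 1
Last usable = broadcast - 1
Range: 197.251.42.65 to 197.251.42.126


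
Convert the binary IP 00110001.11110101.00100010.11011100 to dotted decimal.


00110001 = 49
11110101 = 245
00100010 = 34
11011100 = 220
IP: 49.245.34.220


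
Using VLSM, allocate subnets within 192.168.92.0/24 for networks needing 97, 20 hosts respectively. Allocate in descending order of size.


97 hosts -> /25 (126 usable): 192.168.92.0/25
20 hosts -> /27 (30 usable): 192.168.92.128/27
Allocation: 192.168.92.0/25 (97 hosts, 126 usable); 192.168.92.128/27 (20 hosts, 30 usable)


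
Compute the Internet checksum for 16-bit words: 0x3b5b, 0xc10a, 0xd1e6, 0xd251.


Sum all words (with carry folding):
+ 0x3b5b = 0x3b5b
+ 0xc10a = 0xfc65
+ 0xd1e6 = 0xce4c
+ 0xd251 = 0xa09e
One's complement: ~0xa09e
Checksum = 0x5f61


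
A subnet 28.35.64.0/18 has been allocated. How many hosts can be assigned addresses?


Host bits = 32 - 18 = 14
Total addresses = 2^14 = 16384
Usable = total - 2 (network and broadcast)
Usable hosts: 16382


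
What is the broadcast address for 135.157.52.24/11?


Network: 135.128.0.0/11
Host bits = 21
Set all host bits to 1:
Broadcast: 135.159.255.255


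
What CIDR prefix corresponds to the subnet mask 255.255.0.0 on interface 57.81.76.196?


Binary: 11111111.11111111.00000000.00000000
Count leading 1s
Prefix: /16


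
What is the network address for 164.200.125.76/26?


IP:   10100100.11001000.01111101.01001100
Mask: 11111111.11111111.11111111.11000000
AND operation:
Net:  10100100.11001000.01111101.01000000
Network: 164.200.125.64/26


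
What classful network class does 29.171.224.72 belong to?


First octet: 29
Binary: 00011101
0xxxxxxx -> Class A (1-126)
Class A, default mask 255.0.0.0 (/8)


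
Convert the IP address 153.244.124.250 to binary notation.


153 = 10011001
244 = 11110100
124 = 01111100
250 = 11111010
Binary: 10011001.11110100.01111100.11111010


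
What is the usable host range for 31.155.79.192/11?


Network: 31.128.0.0
Broadcast: 31.159.255.255
First usable = network + 1
Last usable = broadcast - 1
Range: 31.128.0.1 to 31.159.255.254


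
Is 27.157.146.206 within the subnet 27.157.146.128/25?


Subnet network: 27.157.146.128
Test IP AND mask: 27.157.146.128
Yes, 27.157.146.206 is in 27.157.146.128/25


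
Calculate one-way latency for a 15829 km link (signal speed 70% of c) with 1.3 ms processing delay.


Speed = 0.7 * 3e5 km/s = 210000 km/s
Propagation delay = 15829 / 210000 = 0.0754 s = 75.3762 ms
Processing delay = 1.3 ms
Total one-way latency = 76.6762 ms


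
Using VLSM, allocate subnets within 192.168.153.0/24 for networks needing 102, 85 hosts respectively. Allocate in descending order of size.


102 hosts -> /25 (126 usable): 192.168.153.0/25
85 hosts -> /25 (126 usable): 192.168.153.128/25
Allocation: 192.168.153.0/25 (102 hosts, 126 usable); 192.168.153.128/25 (85 hosts, 126 usable)


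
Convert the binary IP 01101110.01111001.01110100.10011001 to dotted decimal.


01101110 = 110
01111001 = 121
01110100 = 116
10011001 = 153
IP: 110.121.116.153


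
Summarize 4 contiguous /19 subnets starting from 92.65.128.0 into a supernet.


Original prefix: /19
Number of subnets: 4 = 2^2
New prefix = 19 - 2 = 17
Supernet: 92.65.128.0/17


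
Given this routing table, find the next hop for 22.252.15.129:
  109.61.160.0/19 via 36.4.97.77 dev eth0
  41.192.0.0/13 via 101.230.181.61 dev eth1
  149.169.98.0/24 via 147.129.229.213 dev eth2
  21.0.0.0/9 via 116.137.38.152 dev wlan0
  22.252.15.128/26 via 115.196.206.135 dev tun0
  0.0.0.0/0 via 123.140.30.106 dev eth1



Longest prefix match for 22.252.15.129:
  /19 109.61.160.0: no
  /13 41.192.0.0: no
  /24 149.169.98.0: no
  /9 21.0.0.0: no
  /26 22.252.15.128: MATCH
  /0 0.0.0.0: MATCH
Selected: next-hop 115.196.206.135 via tun0 (matched /26)


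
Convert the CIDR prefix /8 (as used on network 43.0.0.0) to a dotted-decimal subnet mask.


/8 means 8 network bits, 24 host bits
Binary: 11111111000000000000000000000000
Mask: 255.0.0.0


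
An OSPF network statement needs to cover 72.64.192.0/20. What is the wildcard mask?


Subnet mask: 255.255.240.0
Wildcard = 255.255.255.255 - subnet mask
255 - 255 = 0
255 - 255 = 0
255 - 240 = 15
255 - 0 = 255
Wildcard: 0.0.15.255


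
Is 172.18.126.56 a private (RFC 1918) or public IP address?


RFC 1918 private ranges:
  10.0.0.0/8 (10.0.0.0 - 10.255.255.255)
  172.16.0.0/12 (172.16.0.0 - 172.31.255.255)
  192.168.0.0/16 (192.168.0.0 - 192.168.255.255)
Private (in 172.16.0.0/12)


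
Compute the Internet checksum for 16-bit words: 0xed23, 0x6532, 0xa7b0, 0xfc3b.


Sum all words (with carry folding):
+ 0xed23 = 0xed23
+ 0x6532 = 0x5256
+ 0xa7b0 = 0xfa06
+ 0xfc3b = 0xf642
One's complement: ~0xf642
Checksum = 0x09bd


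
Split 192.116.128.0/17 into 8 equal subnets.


New prefix = 17 + 3 = 20
Each subnet has 4096 addresses
  192.116.128.0/20
  192.116.144.0/20
  192.116.160.0/20
  192.116.176.0/20
  192.116.192.0/20
  192.116.208.0/20
  192.116.224.0/20
  192.116.240.0/20
Subnets: 192.116.128.0/20, 192.116.144.0/20, 192.116.160.0/20, 192.116.176.0/20, 192.116.192.0/20, 192.116.208.0/20, 192.116.224.0/20, 192.116.240.0/20


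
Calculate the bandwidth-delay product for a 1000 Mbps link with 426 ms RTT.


BDP = bandwidth * RTT
= 1000 Mbps * 426 ms
= 1000 * 1e6 * 426 / 1000 bits
= 426000000 bits
= 53250000 bytes
= 52001.9531 KB
BDP = 426000000 bits (53250000 bytes)


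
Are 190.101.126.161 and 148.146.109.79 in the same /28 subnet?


Mask: 255.255.255.240
190.101.126.161 AND mask = 190.101.126.160
148.146.109.79 AND mask = 148.146.109.64
No, different subnets (190.101.126.160 vs 148.146.109.64)


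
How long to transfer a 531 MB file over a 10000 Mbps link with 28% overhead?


Effective throughput = 10000 * (1 - 28/100) = 7200 Mbps
File size in Mb = 531 * 8 = 4248 Mb
Time = 4248 / 7200
Time = 0.59 seconds


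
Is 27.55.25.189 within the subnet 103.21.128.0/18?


Subnet network: 103.21.128.0
Test IP AND mask: 27.55.0.0
No, 27.55.25.189 is not in 103.21.128.0/18


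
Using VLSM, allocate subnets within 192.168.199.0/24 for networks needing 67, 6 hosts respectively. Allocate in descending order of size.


67 hosts -> /25 (126 usable): 192.168.199.0/25
6 hosts -> /29 (6 usable): 192.168.199.128/29
Allocation: 192.168.199.0/25 (67 hosts, 126 usable); 192.168.199.128/29 (6 hosts, 6 usable)


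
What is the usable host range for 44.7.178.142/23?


Network: 44.7.178.0
Broadcast: 44.7.179.255
First usable = network + 1
Last usable = broadcast - 1
Range: 44.7.178.1 to 44.7.179.254


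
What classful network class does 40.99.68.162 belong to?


First octet: 40
Binary: 00101000
0xxxxxxx -> Class A (1-126)
Class A, default mask 255.0.0.0 (/8)


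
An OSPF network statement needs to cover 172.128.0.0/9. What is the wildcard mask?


Subnet mask: 255.128.0.0
Wildcard = 255.255.255.255 - subnet mask
255 - 255 = 0
255 - 128 = 127
255 - 0 = 255
255 - 0 = 255
Wildcard: 0.127.255.255


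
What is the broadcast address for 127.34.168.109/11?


Network: 127.32.0.0/11
Host bits = 21
Set all host bits to 1:
Broadcast: 127.63.255.255


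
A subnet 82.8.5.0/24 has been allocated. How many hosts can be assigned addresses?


Host bits = 32 - 24 = 8
Total addresses = 2^8 = 256
Usable = total - 2 (network and broadcast)
Usable hosts: 254


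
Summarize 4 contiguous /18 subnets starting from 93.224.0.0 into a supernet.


Original prefix: /18
Number of subnets: 4 = 2^2
New prefix = 18 - 2 = 16
Supernet: 93.224.0.0/16


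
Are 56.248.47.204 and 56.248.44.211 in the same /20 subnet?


Mask: 255.255.240.0
56.248.47.204 AND mask = 56.248.32.0
56.248.44.211 AND mask = 56.248.32.0
Yes, same subnet (56.248.32.0)


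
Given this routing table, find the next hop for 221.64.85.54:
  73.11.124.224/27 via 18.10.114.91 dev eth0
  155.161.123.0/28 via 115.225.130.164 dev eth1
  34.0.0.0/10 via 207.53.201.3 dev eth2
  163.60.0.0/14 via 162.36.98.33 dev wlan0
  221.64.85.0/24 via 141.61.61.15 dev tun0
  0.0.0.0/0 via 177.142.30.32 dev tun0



Longest prefix match for 221.64.85.54:
  /27 73.11.124.224: no
  /28 155.161.123.0: no
  /10 34.0.0.0: no
  /14 163.60.0.0: no
  /24 221.64.85.0: MATCH
  /0 0.0.0.0: MATCH
Selected: next-hop 141.61.61.15 via tun0 (matched /24)


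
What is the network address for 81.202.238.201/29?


IP:   01010001.11001010.11101110.11001001
Mask: 11111111.11111111.11111111.11111000
AND operation:
Net:  01010001.11001010.11101110.11001000
Network: 81.202.238.200/29


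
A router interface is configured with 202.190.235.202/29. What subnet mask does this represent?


/29 means 29 network bits, 3 host bits
Binary: 11111111111111111111111111111000
Mask: 255.255.255.248


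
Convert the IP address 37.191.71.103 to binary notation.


37 = 00100101
191 = 10111111
71 = 01000111
103 = 01100111
Binary: 00100101.10111111.01000111.01100111


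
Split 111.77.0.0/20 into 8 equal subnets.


New prefix = 20 + 3 = 23
Each subnet has 512 addresses
  111.77.0.0/23
  111.77.2.0/23
  111.77.4.0/23
  111.77.6.0/23
  111.77.8.0/23
  111.77.10.0/23
  111.77.12.0/23
  111.77.14.0/23
Subnets: 111.77.0.0/23, 111.77.2.0/23, 111.77.4.0/23, 111.77.6.0/23, 111.77.8.0/23, 111.77.10.0/23, 111.77.12.0/23, 111.77.14.0/23


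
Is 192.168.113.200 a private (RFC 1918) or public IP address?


RFC 1918 private ranges:
  10.0.0.0/8 (10.0.0.0 - 10.255.255.255)
  172.16.0.0/12 (172.16.0.0 - 172.31.255.255)
  192.168.0.0/16 (192.168.0.0 - 192.168.255.255)
Private (in 192.168.0.0/16)


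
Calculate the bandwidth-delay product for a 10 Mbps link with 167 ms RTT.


BDP = bandwidth * RTT
= 10 Mbps * 167 ms
= 10 * 1e6 * 167 / 1000 bits
= 1670000 bits
= 208750 bytes
= 203.8574 KB
BDP = 1670000 bits (208750 bytes)


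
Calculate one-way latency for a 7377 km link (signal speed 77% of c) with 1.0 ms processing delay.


Speed = 0.77 * 3e5 km/s = 231000 km/s
Propagation delay = 7377 / 231000 = 0.0319 s = 31.9351 ms
Processing delay = 1.0 ms
Total one-way latency = 32.9351 ms


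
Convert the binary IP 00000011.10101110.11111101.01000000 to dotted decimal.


00000011 = 3
10101110 = 174
11111101 = 253
01000000 = 64
IP: 3.174.253.64


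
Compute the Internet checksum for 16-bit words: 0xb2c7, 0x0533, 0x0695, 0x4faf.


Sum all words (with carry folding):
+ 0xb2c7 = 0xb2c7
+ 0x0533 = 0xb7fa
+ 0x0695 = 0xbe8f
+ 0x4faf = 0x0e3f
One's complement: ~0x0e3f
Checksum = 0xf1c0


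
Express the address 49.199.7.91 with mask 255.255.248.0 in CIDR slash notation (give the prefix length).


Binary: 11111111.11111111.11111000.00000000
Count leading 1s
Prefix: /21


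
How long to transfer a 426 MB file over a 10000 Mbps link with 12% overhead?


Effective throughput = 10000 * (1 - 12/100) = 8800 Mbps
File size in Mb = 426 * 8 = 3408 Mb
Time = 3408 / 8800
Time = 0.3873 seconds


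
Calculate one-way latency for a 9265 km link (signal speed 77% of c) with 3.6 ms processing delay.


Speed = 0.77 * 3e5 km/s = 231000 km/s
Propagation delay = 9265 / 231000 = 0.0401 s = 40.1082 ms
Processing delay = 3.6 ms
Total one-way latency = 43.7082 ms


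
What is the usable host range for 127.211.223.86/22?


Network: 127.211.220.0
Broadcast: 127.211.223.255
First usable = network + 1
Last usable = broadcast - 1
Range: 127.211.220.1 to 127.211.223.254


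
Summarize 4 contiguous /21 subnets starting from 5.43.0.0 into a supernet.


Original prefix: /21
Number of subnets: 4 = 2^2
New prefix = 21 - 2 = 19
Supernet: 5.43.0.0/19


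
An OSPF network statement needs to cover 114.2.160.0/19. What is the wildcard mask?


Subnet mask: 255.255.224.0
Wildcard = 255.255.255.255 - subnet mask
255 - 255 = 0
255 - 255 = 0
255 - 224 = 31
255 - 0 = 255
Wildcard: 0.0.31.255


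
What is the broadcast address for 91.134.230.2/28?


Network: 91.134.230.0/28
Host bits = 4
Set all host bits to 1:
Broadcast: 91.134.230.15


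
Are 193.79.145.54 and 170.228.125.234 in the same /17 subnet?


Mask: 255.255.128.0
193.79.145.54 AND mask = 193.79.128.0
170.228.125.234 AND mask = 170.228.0.0
No, different subnets (193.79.128.0 vs 170.228.0.0)


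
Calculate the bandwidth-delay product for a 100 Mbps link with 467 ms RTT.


BDP = bandwidth * RTT
= 100 Mbps * 467 ms
= 100 * 1e6 * 467 / 1000 bits
= 46700000 bits
= 5837500 bytes
= 5700.6836 KB
BDP = 46700000 bits (5837500 bytes)


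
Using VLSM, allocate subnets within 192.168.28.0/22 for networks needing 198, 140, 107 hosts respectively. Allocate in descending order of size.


198 hosts -> /24 (254 usable): 192.168.28.0/24
140 hosts -> /24 (254 usable): 192.168.29.0/24
107 hosts -> /25 (126 usable): 192.168.30.0/25
Allocation: 192.168.28.0/24 (198 hosts, 254 usable); 192.168.29.0/24 (140 hosts, 254 usable); 192.168.30.0/25 (107 hosts, 126 usable)


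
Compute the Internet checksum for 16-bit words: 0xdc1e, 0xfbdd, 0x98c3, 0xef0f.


Sum all words (with carry folding):
+ 0xdc1e = 0xdc1e
+ 0xfbdd = 0xd7fc
+ 0x98c3 = 0x70c0
+ 0xef0f = 0x5fd0
One's complement: ~0x5fd0
Checksum = 0xa02f


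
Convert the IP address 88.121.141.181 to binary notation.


88 = 01011000
121 = 01111001
141 = 10001101
181 = 10110101
Binary: 01011000.01111001.10001101.10110101


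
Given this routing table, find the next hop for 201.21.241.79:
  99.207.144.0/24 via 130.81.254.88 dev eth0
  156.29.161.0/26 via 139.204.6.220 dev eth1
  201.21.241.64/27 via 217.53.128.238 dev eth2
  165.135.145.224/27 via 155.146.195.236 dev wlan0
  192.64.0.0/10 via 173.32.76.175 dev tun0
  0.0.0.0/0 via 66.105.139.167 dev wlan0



Longest prefix match for 201.21.241.79:
  /24 99.207.144.0: no
  /26 156.29.161.0: no
  /27 201.21.241.64: MATCH
  /27 165.135.145.224: no
  /10 192.64.0.0: no
  /0 0.0.0.0: MATCH
Selected: next-hop 217.53.128.238 via eth2 (matched /27)


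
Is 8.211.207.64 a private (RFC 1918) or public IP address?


RFC 1918 private ranges:
  10.0.0.0/8 (10.0.0.0 - 10.255.255.255)
  172.16.0.0/12 (172.16.0.0 - 172.31.255.255)
  192.168.0.0/16 (192.168.0.0 - 192.168.255.255)
Public (not in any RFC 1918 range)


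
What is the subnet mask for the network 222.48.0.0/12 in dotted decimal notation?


/12 means 12 network bits, 20 host bits
Binary: 11111111111100000000000000000000
Mask: 255.240.0.0


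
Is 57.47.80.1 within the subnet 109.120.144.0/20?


Subnet network: 109.120.144.0
Test IP AND mask: 57.47.80.0
No, 57.47.80.1 is not in 109.120.144.0/20


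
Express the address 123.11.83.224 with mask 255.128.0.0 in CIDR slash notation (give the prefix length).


Binary: 11111111.10000000.00000000.00000000
Count leading 1s
Prefix: /9


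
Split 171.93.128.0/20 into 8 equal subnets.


New prefix = 20 + 3 = 23
Each subnet has 512 addresses
  171.93.128.0/23
  171.93.130.0/23
  171.93.132.0/23
  171.93.134.0/23
  171.93.136.0/23
  171.93.138.0/23
  171.93.140.0/23
  171.93.142.0/23
Subnets: 171.93.128.0/23, 171.93.130.0/23, 171.93.132.0/23, 171.93.134.0/23, 171.93.136.0/23, 171.93.138.0/23, 171.93.140.0/23, 171.93.142.0/23


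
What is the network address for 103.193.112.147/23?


IP:   01100111.11000001.01110000.10010011
Mask: 11111111.11111111.11111110.00000000
AND operation:
Net:  01100111.11000001.01110000.00000000
Network: 103.193.112.0/23


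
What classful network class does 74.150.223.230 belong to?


First octet: 74
Binary: 01001010
0xxxxxxx -> Class A (1-126)
Class A, default mask 255.0.0.0 (/8)


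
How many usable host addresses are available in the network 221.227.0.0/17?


Host bits = 32 - 17 = 15
Total addresses = 2^15 = 32768
Usable = total - 2 (network and broadcast)
Usable hosts: 32766


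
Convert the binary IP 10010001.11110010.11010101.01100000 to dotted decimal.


10010001 = 145
11110010 = 242
11010101 = 213
01100000 = 96
IP: 145.242.213.96


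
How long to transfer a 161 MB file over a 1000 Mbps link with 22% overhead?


Effective throughput = 1000 * (1 - 22/100) = 780 Mbps
File size in Mb = 161 * 8 = 1288 Mb
Time = 1288 / 780
Time = 1.6513 seconds


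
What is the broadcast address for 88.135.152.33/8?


Network: 88.0.0.0/8
Host bits = 24
Set all host bits to 1:
Broadcast: 88.255.255.255


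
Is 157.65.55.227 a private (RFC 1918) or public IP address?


RFC 1918 private ranges:
  10.0.0.0/8 (10.0.0.0 - 10.255.255.255)
  172.16.0.0/12 (172.16.0.0 - 172.31.255.255)
  192.168.0.0/16 (192.168.0.0 - 192.168.255.255)
Public (not in any RFC 1918 range)


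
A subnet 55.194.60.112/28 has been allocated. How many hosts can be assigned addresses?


Host bits = 32 - 28 = 4
Total addresses = 2^4 = 16
Usable = total - 2 (network and broadcast)
Usable hosts: 14
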